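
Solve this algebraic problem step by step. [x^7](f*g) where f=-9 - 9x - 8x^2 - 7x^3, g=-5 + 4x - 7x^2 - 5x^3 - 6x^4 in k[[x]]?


[x^7] = sum a_i*b_j, i+j=7
  -7*-6=42
Sum=42


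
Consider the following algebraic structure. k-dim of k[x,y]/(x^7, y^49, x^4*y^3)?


k[x,y]/I, I = (x^7, y^49, x^4*y^3)
Rect: 7x49=343. Corner: (7-4)x(49-3)=138.
dim = 343-138 = 205


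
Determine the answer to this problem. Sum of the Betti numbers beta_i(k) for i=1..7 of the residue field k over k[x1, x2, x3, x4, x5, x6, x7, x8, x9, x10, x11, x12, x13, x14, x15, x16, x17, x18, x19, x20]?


Koszul resolution: beta_i(k)=C(n,i), n=20
C(20,1)=20, C(20,2)=190, C(20,3)=1140, C(20,4)=4845, C(20,5)=15504, C(20,6)=38760, C(20,7)=77520
Sum=137979


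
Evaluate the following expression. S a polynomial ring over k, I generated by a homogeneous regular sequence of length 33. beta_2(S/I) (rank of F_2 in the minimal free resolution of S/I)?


Regular sequence => Koszul complex is the minimal free resolution.
Syz_1 minimally generated by Koszul relations f_i*e_j - f_j*e_i (i<j): mu(Syz_1) = beta_2 = C(m,2) = m(m-1)/2
m=33
33*32/2 = 528


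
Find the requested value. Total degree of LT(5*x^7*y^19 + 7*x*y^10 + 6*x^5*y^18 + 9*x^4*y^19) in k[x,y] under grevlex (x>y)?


LT: 5*x^7*y^19
deg_x=7, deg_y=19
Total=7+19=26


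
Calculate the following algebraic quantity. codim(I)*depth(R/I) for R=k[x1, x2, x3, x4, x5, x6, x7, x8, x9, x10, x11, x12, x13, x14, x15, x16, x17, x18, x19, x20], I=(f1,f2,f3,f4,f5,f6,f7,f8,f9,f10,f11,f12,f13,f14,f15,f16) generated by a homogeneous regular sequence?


codim=16, depth=dim(R/I)=20-16=4
Product=16*4=64


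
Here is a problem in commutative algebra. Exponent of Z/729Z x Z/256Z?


Exponent = lcm of the cyclic orders; pairwise coprime => product.
3^6*2^8=729*256=186624


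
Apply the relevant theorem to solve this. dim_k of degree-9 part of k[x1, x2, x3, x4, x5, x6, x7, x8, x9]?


C(d+n-1,n-1)=C(17,8)=24310


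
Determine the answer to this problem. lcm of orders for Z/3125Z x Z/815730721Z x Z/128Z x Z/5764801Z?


Exponent = lcm of the cyclic orders; pairwise coprime => product.
5^5*13^8*2^7*7^8=3125*815730721*128*5764801=1881010110460608400000


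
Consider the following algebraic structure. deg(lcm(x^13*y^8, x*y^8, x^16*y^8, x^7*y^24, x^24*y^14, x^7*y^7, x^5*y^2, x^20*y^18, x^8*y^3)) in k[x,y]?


lcm = componentwise max:
x: max(13,1,16,7,24,7,5,20,8)=24
y: max(8,8,8,24,14,7,2,18,3)=24
Total=24+24=48


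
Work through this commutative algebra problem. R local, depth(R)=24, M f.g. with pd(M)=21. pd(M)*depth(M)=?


pd+depth=24
depth=24-21=3
pd*depth=21*3=63


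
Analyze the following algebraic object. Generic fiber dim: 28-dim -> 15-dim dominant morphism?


dim(fiber)=dim(X)-dim(Y)=28-15=13


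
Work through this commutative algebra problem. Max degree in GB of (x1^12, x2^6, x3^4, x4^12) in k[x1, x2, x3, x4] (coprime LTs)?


Pure powers, coprime LTs => already GB.
Degrees: 12, 6, 4, 12
Max=12


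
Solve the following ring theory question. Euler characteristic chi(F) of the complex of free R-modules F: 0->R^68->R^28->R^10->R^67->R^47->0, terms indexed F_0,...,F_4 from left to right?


chi = sum (-1)^i * rank:
(-1)^0*68=68
(-1)^1*28=-28
(-1)^2*10=10
(-1)^3*67=-67
(-1)^4*47=47
chi=30


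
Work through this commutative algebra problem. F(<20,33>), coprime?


gcd(20,33)=1 => F=ab-a-b=20*33-20-33=660-53=607


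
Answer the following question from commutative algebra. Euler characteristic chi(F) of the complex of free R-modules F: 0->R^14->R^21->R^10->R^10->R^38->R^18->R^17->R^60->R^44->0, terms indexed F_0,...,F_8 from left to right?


chi = sum (-1)^i * rank:
(-1)^0*14=14
(-1)^1*21=-21
(-1)^2*10=10
(-1)^3*10=-10
(-1)^4*38=38
(-1)^5*18=-18
(-1)^6*17=17
(-1)^7*60=-60
(-1)^8*44=44
chi=14


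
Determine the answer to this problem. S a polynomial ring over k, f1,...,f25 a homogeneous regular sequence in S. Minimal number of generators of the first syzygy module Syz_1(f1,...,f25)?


Regular sequence => Koszul complex is the minimal free resolution.
Syz_1 minimally generated by Koszul relations f_i*e_j - f_j*e_i (i<j): mu(Syz_1) = beta_2 = C(m,2) = m(m-1)/2
m=25
25*24/2 = 300


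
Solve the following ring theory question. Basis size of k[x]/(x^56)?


Basis: 1,x,...,x^55
dim=56


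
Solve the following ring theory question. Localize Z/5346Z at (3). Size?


3-primary part: 5346=3^5*22
Size=3^5=243


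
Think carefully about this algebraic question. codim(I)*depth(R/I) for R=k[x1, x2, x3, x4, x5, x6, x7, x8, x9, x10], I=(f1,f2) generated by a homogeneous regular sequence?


codim=2, depth=dim(R/I)=10-2=8
Product=2*8=16


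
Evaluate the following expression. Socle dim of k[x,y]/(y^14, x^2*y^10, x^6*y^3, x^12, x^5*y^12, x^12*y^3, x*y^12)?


Socle = ann(m) = span of standard monomials u with x*u, y*u in I (staircase corners).
Redundant generators: x^12*y^3, x^5*y^12
Minimal generators: x^12, x^6*y^3, x^2*y^10, x*y^12, y^14
Corners: y^13, xy^11, x^5y^9, x^11y^2
Socle dim=4


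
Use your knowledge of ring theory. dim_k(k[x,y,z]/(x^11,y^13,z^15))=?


Basis: x^iy^jz^k, i<11,j<13,k<15
11*13*15=2145


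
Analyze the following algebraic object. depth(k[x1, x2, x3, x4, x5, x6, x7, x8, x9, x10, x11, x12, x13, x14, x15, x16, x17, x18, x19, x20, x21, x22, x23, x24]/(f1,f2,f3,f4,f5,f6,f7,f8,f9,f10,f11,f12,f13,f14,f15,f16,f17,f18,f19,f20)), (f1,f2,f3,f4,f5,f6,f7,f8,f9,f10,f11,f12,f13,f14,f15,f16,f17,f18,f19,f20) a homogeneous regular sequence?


depth(R)=24
depth(R/I)=24-20=4


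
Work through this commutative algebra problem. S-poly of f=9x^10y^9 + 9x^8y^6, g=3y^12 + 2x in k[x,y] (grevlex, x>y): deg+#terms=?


LT(f)=9x^10y^9, LT(g)=3y^12
lcm(LM)=x^10y^12
S(f,g) (scaled by 27 to clear denominators) = 3y^3*f - 9x^10*g = 27x^8y^9 - 18x^11
2 terms, deg 17.
17+2=19


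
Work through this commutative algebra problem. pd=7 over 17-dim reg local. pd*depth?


pd+depth=17
depth=17-7=10
pd*depth=7*10=70


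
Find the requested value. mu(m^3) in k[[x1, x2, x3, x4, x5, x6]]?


C(n+d-1,d)=C(8,3)=56


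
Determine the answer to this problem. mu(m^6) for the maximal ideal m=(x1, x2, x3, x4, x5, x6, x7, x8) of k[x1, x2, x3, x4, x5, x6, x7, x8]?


Graded Nakayama: mu(m^d) = dim_k (m^d/m^(d+1)) = #degree-6 monomials in 8 vars
C(n+d-1,d)=C(13,6)=1716


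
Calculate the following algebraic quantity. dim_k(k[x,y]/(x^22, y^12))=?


Basis: x^i*y^j, i<22, j<12
22*12=264


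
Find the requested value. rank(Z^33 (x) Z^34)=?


rank(M(x)N) = rank(M)*rank(N)
33*34 = 1122


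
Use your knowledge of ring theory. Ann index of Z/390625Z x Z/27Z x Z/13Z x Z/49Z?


Exponent = lcm of the cyclic orders; pairwise coprime => product.
5^8*3^3*13^1*7^2=390625*27*13*49=6718359375


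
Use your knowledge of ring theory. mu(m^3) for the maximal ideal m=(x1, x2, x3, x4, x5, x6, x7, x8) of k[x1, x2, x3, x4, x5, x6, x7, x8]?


Graded Nakayama: mu(m^d) = dim_k (m^d/m^(d+1)) = #degree-3 monomials in 8 vars
C(n+d-1,d)=C(10,3)=120


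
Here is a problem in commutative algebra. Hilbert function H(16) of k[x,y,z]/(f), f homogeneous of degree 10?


C(18,2)-C(8,2)=153-28=125


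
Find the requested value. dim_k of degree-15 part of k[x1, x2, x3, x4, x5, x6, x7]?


C(d+n-1,n-1)=C(21,6)=54264


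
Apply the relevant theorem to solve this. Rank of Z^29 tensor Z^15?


rank(M(x)N) = rank(M)*rank(N)
29*15 = 435


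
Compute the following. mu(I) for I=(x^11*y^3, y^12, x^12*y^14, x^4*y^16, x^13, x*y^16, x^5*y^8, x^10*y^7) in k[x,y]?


Remove redundant (divisible by others).
x^4*y^16 redundant.
x*y^16 redundant.
x^12*y^14 redundant.
Min: x^13, x^11*y^3, x^10*y^7, x^5*y^8, y^12
Count=5


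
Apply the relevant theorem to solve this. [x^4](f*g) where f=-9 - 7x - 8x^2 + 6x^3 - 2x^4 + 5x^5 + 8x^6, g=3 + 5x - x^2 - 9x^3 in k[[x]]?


[x^4] = sum a_i*b_j, i+j=4
  -7*-9=63
  -8*-1=8
  6*5=30
  -2*3=-6
Sum=95


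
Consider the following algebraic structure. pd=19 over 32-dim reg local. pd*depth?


pd+depth=32
depth=32-19=13
pd*depth=19*13=247


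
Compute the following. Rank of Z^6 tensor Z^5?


rank(M(x)N) = rank(M)*rank(N)
6*5 = 30


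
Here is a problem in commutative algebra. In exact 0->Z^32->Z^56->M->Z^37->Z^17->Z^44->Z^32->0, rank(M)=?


Alt sum=0:
(-1)^0*32 + (-1)^1*56 + (-1)^2*? + (-1)^3*37 + (-1)^4*17 + (-1)^5*44 + (-1)^6*32=0
rank(M)=56


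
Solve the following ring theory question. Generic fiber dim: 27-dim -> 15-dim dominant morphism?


dim(fiber)=dim(X)-dim(Y)=27-15=12


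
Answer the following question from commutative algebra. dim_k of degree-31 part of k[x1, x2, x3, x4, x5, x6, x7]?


C(d+n-1,n-1)=C(37,6)=2324784


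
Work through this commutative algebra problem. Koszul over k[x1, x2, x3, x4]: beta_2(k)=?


C(n,i)=C(4,2)=6


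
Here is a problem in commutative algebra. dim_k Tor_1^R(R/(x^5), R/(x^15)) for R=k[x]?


Tor_1(R/I,R/J)=(I cap J)/IJ=(x^15)/(x^20)
dim=20-15=min(5,15)=5


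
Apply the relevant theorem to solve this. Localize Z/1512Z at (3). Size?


3-primary part: 1512=3^3*56
Size=3^3=27


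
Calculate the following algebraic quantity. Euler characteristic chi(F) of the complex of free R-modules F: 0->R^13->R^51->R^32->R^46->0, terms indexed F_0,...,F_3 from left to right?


chi = sum (-1)^i * rank:
(-1)^0*13=13
(-1)^1*51=-51
(-1)^2*32=32
(-1)^3*46=-46
chi=-52


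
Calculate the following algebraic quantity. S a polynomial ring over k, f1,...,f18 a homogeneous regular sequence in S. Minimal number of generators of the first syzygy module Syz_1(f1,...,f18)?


Regular sequence => Koszul complex is the minimal free resolution.
Syz_1 minimally generated by Koszul relations f_i*e_j - f_j*e_i (i<j): mu(Syz_1) = beta_2 = C(m,2) = m(m-1)/2
m=18
18*17/2 = 153


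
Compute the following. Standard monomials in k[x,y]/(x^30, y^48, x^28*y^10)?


k[x,y]/I, I = (x^30, y^48, x^28*y^10)
Rect: 30x48=1440. Corner: (30-28)x(48-10)=76.
dim = 1440-76 = 1364


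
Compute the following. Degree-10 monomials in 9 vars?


C(d+n-1,n-1)=C(18,8)=43758


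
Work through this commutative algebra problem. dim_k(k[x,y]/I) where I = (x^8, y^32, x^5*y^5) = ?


k[x,y]/I, I = (x^8, y^32, x^5*y^5)
Rect: 8x32=256. Corner: (8-5)x(32-5)=81.
dim = 256-81 = 175


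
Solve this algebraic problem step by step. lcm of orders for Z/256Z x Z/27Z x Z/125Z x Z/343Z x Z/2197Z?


Exponent = lcm of the cyclic orders; pairwise coprime => product.
2^8*3^3*5^3*7^3*13^3=256*27*125*343*2197=651085344000


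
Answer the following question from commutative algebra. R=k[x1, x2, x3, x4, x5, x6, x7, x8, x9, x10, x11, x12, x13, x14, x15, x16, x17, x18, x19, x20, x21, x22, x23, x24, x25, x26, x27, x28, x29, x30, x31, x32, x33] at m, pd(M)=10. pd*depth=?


pd+depth=33
depth=33-10=23
pd*depth=10*23=230


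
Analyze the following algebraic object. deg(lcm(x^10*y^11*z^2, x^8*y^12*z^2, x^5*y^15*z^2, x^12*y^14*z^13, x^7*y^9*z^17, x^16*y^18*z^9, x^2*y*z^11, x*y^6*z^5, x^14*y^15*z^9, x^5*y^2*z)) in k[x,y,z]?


lcm = componentwise max:
x: max(10,8,5,12,7,16,2,1,14,5)=16
y: max(11,12,15,14,9,18,1,6,15,2)=18
z: max(2,2,2,13,17,9,11,5,9,1)=17
Total=16+18+17=51


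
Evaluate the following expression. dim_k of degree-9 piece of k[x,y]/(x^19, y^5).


k[x,y], I = (x^19, y^5), d = 9
Need i < 19 and d-i < 5.
Range: 5 <= i <= 9.
H(9) = 5


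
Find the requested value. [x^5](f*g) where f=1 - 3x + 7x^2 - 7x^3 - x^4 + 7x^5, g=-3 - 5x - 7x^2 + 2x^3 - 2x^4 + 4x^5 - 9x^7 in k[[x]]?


[x^5] = sum a_i*b_j, i+j=5
  1*4=4
  -3*-2=6
  7*2=14
  -7*-7=49
  -1*-5=5
  7*-3=-21
Sum=57


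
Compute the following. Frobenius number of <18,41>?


gcd(18,41)=1 => F=ab-a-b=18*41-18-41=738-59=679


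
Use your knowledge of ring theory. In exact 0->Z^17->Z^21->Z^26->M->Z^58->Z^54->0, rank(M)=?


Alt sum=0:
(-1)^0*17 + (-1)^1*21 + (-1)^2*26 + (-1)^3*? + (-1)^4*58 + (-1)^5*54=0
rank(M)=26


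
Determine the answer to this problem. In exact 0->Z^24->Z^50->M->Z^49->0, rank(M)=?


Alt sum=0:
(-1)^0*24 + (-1)^1*50 + (-1)^2*? + (-1)^3*49=0
rank(M)=75


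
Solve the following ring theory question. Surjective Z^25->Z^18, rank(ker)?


rank(ker) = 25-18 = 7


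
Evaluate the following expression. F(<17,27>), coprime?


gcd(17,27)=1 => F=ab-a-b=17*27-17-27=459-44=415


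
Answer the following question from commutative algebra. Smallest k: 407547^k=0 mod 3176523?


407547^k mod 3176523:
k=1: 407547
k=2: 522585
k=3: 1611414
k=4: 3046869
k=5: 1361367
k=6: 0
First zero at k = 6


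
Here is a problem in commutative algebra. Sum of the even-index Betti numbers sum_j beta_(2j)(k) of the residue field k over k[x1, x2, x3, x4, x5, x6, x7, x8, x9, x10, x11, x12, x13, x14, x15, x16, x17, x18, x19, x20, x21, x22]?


Koszul resolution: beta_i(k)=C(n,i), n=22
sum_even C(22,i) = 2^(n-1) = 2^21 = 2097152


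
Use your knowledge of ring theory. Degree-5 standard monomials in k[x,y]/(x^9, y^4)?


k[x,y], I = (x^9, y^4), d = 5
Need i < 9 and d-i < 4.
Range: 2 <= i <= 5.
H(5) = 4


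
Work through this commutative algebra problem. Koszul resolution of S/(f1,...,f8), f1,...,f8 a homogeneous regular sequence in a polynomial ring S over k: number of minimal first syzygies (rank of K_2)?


Regular sequence => Koszul complex is the minimal free resolution.
Syz_1 minimally generated by Koszul relations f_i*e_j - f_j*e_i (i<j): mu(Syz_1) = beta_2 = C(m,2) = m(m-1)/2
m=8
8*7/2 = 28


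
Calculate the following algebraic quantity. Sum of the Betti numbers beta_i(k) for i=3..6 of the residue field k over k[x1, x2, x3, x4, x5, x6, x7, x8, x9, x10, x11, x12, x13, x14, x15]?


Koszul resolution: beta_i(k)=C(n,i), n=15
C(15,3)=455, C(15,4)=1365, C(15,5)=3003, C(15,6)=5005
Sum=9828


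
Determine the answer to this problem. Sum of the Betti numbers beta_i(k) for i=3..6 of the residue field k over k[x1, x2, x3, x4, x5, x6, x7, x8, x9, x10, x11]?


Koszul resolution: beta_i(k)=C(n,i), n=11
C(11,3)=165, C(11,4)=330, C(11,5)=462, C(11,6)=462
Sum=1419


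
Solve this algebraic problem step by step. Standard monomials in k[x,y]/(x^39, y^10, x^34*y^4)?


k[x,y]/I, I = (x^39, y^10, x^34*y^4)
Rect: 39x10=390. Corner: (39-34)x(10-4)=30.
dim = 390-30 = 360


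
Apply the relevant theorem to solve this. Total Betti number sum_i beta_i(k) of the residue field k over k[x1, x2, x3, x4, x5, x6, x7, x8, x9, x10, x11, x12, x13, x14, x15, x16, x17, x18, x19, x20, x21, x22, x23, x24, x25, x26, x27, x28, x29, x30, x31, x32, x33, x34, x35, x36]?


Koszul resolution: beta_i(k)=C(n,i), n=36
sum_i C(36,i) = 2^36 = 68719476736


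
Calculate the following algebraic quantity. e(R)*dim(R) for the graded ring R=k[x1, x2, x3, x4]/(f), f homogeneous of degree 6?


e(R)=deg(f)=6, dim(R)=4-1=3
e*dim=6*3=18


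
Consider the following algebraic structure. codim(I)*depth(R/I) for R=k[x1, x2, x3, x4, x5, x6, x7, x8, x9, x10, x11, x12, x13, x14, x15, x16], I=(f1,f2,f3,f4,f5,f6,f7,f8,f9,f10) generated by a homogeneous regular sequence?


codim=10, depth=dim(R/I)=16-10=6
Product=10*6=60


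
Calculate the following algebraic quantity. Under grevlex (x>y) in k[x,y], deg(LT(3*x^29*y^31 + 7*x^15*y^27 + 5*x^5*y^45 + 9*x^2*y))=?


LT: 3*x^29*y^31
deg_x=29, deg_y=31
Total=29+31=60


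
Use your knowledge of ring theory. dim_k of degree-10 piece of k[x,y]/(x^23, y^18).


k[x,y], I = (x^23, y^18), d = 10
Need i < 23 and d-i < 18.
Range: 0 <= i <= 10.
H(10) = 11


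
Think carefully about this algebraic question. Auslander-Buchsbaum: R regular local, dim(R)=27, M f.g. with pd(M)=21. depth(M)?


pd+depth=depth(R)=27
depth=27-21=6


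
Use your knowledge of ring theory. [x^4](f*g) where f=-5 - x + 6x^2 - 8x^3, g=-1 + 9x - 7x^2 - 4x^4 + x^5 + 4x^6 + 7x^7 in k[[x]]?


[x^4] = sum a_i*b_j, i+j=4
  -5*-4=20
  6*-7=-42
  -8*9=-72
Sum=-94


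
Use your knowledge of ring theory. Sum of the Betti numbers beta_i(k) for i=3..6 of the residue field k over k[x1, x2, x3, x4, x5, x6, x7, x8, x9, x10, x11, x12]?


Koszul resolution: beta_i(k)=C(n,i), n=12
C(12,3)=220, C(12,4)=495, C(12,5)=792, C(12,6)=924
Sum=2431


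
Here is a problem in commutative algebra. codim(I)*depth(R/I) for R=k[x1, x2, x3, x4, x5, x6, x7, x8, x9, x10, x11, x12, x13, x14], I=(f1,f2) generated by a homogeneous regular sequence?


codim=2, depth=dim(R/I)=14-2=12
Product=2*12=24


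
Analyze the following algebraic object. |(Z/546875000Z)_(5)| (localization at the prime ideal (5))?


5-primary part: 546875000=5^10*56
Size=5^10=9765625


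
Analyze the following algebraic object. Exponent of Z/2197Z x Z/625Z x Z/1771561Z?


Exponent = lcm of the cyclic orders; pairwise coprime => product.
13^3*5^4*11^6=2197*625*1771561=2432574698125


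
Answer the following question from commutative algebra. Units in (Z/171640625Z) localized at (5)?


Local ring = Z/78125Z.
phi(78125) = 5^6*(5-1) = 62500


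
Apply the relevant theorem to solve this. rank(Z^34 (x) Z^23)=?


rank(M(x)N) = rank(M)*rank(N)
34*23 = 782


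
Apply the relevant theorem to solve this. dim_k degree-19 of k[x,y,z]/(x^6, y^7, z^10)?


Need i<6, j<7, k<10 with i+j+k=19.
For each i, j ranges over max(0,19-i-9)..min(6,19-i):
  i=0: j in [10,6] -> 0
  i=1: j in [9,6] -> 0
  i=2: j in [8,6] -> 0
  i=3: j in [7,6] -> 0
  i=4: j in [6,6] -> 1
  i=5: j in [5,6] -> 2
H(19) = 0+0+0+0+1+2 = 3


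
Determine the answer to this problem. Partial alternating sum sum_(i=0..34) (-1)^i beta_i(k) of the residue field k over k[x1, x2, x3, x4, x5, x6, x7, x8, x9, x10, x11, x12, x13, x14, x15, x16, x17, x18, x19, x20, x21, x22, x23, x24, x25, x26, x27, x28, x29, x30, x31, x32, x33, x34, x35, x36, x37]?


Koszul resolution: beta_i(k)=C(n,i), n=37
sum_(i=0..p) (-1)^i C(n,i) = (-1)^p C(n-1,p)
(-1)^34*C(36,34) = (-1)^34*630 = 630


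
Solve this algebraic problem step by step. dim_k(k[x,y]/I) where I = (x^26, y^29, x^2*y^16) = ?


k[x,y]/I, I = (x^26, y^29, x^2*y^16)
Rect: 26x29=754. Corner: (26-2)x(29-16)=312.
dim = 754-312 = 442


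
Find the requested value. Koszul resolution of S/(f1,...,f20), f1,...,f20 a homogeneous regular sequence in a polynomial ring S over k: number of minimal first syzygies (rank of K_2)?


Regular sequence => Koszul complex is the minimal free resolution.
Syz_1 minimally generated by Koszul relations f_i*e_j - f_j*e_i (i<j): mu(Syz_1) = beta_2 = C(m,2) = m(m-1)/2
m=20
20*19/2 = 190


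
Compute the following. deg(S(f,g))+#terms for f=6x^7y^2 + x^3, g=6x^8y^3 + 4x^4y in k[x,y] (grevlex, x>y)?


LT(f)=6x^7y^2, LT(g)=6x^8y^3
lcm(LM)=x^8y^3
S(f,g) (scaled by 36 to clear denominators) = 6xy*f - 6*g = -18x^4y
1 terms, deg 5.
5+1=6


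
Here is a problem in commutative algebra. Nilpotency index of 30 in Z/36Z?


30^k mod 36:
k=1: 30
k=2: 0
First zero at k = 2


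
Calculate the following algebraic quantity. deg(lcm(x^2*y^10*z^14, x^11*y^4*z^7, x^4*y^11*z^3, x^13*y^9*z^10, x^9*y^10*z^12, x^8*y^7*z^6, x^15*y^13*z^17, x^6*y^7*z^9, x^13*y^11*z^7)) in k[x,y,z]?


lcm = componentwise max:
x: max(2,11,4,13,9,8,15,6,13)=15
y: max(10,4,11,9,10,7,13,7,11)=13
z: max(14,7,3,10,12,6,17,9,7)=17
Total=15+13+17=45


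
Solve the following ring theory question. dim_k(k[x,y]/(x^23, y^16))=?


Basis: x^i*y^j, i<23, j<16
23*16=368


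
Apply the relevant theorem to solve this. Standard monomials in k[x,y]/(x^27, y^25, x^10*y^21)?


k[x,y]/I, I = (x^27, y^25, x^10*y^21)
Rect: 27x25=675. Corner: (27-10)x(25-21)=68.
dim = 675-68 = 607


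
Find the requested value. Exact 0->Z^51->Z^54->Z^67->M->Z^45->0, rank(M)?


Alt sum=0:
(-1)^0*51 + (-1)^1*54 + (-1)^2*67 + (-1)^3*? + (-1)^4*45=0
rank(M)=109


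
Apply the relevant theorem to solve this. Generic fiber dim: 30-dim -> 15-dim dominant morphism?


dim(fiber)=dim(X)-dim(Y)=30-15=15


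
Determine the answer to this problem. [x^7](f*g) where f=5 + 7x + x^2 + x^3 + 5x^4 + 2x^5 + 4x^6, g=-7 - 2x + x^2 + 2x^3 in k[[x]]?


[x^7] = sum a_i*b_j, i+j=7
  5*2=10
  2*1=2
  4*-2=-8
Sum=4


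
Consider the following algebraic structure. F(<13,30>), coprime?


gcd(13,30)=1 => F=ab-a-b=13*30-13-30=390-43=347


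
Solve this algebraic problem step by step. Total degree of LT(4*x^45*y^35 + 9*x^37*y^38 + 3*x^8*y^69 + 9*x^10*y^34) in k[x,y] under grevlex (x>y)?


LT: 4*x^45*y^35
deg_x=45, deg_y=35
Total=45+35=80


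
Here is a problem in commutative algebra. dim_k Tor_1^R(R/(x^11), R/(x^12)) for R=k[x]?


Tor_1(R/I,R/J)=(I cap J)/IJ=(x^12)/(x^23)
dim=23-12=min(11,12)=11


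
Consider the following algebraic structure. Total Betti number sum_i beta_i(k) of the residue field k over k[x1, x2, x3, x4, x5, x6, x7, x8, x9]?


Koszul resolution: beta_i(k)=C(n,i), n=9
sum_i C(9,i) = 2^9 = 512


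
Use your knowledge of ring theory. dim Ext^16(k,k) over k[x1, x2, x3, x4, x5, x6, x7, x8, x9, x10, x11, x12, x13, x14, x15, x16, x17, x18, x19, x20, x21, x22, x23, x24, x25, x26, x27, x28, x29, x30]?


C(n,i)=C(30,16)=145422675


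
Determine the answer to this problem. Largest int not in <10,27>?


gcd(10,27)=1 => F=ab-a-b=10*27-10-27=270-37=233


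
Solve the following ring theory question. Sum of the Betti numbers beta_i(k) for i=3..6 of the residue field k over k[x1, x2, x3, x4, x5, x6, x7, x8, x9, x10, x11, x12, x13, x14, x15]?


Koszul resolution: beta_i(k)=C(n,i), n=15
C(15,3)=455, C(15,4)=1365, C(15,5)=3003, C(15,6)=5005
Sum=9828


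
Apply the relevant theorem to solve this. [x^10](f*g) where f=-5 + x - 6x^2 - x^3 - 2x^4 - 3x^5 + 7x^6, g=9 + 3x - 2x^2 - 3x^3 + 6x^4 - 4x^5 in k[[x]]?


[x^10] = sum a_i*b_j, i+j=10
  -3*-4=12
  7*6=42
Sum=54


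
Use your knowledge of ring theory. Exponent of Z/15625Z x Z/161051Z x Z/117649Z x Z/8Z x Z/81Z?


Exponent = lcm of the cyclic orders; pairwise coprime => product.
5^6*11^5*7^6*2^3*3^4=15625*161051*117649*8*81=191843327127375000


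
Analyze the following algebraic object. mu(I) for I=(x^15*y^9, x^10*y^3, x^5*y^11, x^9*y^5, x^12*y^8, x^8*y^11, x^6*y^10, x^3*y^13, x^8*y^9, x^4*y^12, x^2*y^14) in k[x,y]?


Remove redundant (divisible by others).
x^8*y^11 redundant.
x^15*y^9 redundant.
x^12*y^8 redundant.
Min: x^10*y^3, x^9*y^5, x^8*y^9, x^6*y^10, x^5*y^11, x^4*y^12, x^3*y^13, x^2*y^14
Count=8


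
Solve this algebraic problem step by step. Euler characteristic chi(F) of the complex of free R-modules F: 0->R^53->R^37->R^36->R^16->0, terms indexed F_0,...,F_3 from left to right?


chi = sum (-1)^i * rank:
(-1)^0*53=53
(-1)^1*37=-37
(-1)^2*36=36
(-1)^3*16=-16
chi=36


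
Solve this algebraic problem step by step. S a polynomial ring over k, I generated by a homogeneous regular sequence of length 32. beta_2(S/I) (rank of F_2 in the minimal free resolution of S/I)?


Regular sequence => Koszul complex is the minimal free resolution.
Syz_1 minimally generated by Koszul relations f_i*e_j - f_j*e_i (i<j): mu(Syz_1) = beta_2 = C(m,2) = m(m-1)/2
m=32
32*31/2 = 496


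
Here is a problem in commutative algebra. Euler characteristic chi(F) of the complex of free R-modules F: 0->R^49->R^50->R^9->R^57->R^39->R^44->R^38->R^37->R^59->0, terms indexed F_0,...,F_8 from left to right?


chi = sum (-1)^i * rank:
(-1)^0*49=49
(-1)^1*50=-50
(-1)^2*9=9
(-1)^3*57=-57
(-1)^4*39=39
(-1)^5*44=-44
(-1)^6*38=38
(-1)^7*37=-37
(-1)^8*59=59
chi=6


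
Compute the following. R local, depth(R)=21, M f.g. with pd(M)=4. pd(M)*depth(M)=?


pd+depth=21
depth=21-4=17
pd*depth=4*17=68


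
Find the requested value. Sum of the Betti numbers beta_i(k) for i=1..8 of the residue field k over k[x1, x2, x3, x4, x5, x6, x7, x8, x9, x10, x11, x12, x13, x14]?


Koszul resolution: beta_i(k)=C(n,i), n=14
C(14,1)=14, C(14,2)=91, C(14,3)=364, C(14,4)=1001, C(14,5)=2002, C(14,6)=3003, C(14,7)=3432, C(14,8)=3003
Sum=12910


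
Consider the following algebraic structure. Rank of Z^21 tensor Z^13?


rank(M(x)N) = rank(M)*rank(N)
21*13 = 273


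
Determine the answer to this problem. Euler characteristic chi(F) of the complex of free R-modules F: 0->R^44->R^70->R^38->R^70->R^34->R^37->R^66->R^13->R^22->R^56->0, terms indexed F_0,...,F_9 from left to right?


chi = sum (-1)^i * rank:
(-1)^0*44=44
(-1)^1*70=-70
(-1)^2*38=38
(-1)^3*70=-70
(-1)^4*34=34
(-1)^5*37=-37
(-1)^6*66=66
(-1)^7*13=-13
(-1)^8*22=22
(-1)^9*56=-56
chi=-42


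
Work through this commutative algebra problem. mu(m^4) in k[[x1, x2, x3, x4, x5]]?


C(n+d-1,d)=C(8,4)=70


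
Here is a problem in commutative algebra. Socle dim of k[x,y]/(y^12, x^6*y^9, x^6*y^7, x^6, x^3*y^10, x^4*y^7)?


Socle = ann(m) = span of standard monomials u with x*u, y*u in I (staircase corners).
Redundant generators: x^6*y^7, x^6*y^9
Minimal generators: x^6, x^4*y^7, x^3*y^10, y^12
Corners: x^2y^11, x^3y^9, x^5y^6
Socle dim=3


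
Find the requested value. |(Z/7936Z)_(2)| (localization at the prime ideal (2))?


2-primary part: 7936=2^8*31
Size=2^8=256


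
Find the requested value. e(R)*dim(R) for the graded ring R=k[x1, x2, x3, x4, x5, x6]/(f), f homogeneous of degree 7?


e(R)=deg(f)=7, dim(R)=6-1=5
e*dim=7*5=35


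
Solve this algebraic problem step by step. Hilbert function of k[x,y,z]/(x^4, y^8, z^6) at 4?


Need i<4, j<8, k<6 with i+j+k=4.
For each i, j ranges over max(0,4-i-5)..min(7,4-i):
  i=0: j in [0,4] -> 5
  i=1: j in [0,3] -> 4
  i=2: j in [0,2] -> 3
  i=3: j in [0,1] -> 2
H(4) = 5+4+3+2 = 14


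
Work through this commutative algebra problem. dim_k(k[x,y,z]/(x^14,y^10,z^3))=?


Basis: x^iy^jz^k, i<14,j<10,k<3
14*10*3=420


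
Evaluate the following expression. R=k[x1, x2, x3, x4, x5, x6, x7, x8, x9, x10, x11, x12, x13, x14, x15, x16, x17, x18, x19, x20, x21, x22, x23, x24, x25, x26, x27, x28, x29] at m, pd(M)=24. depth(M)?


pd+depth=depth(R)=29
depth=29-24=5


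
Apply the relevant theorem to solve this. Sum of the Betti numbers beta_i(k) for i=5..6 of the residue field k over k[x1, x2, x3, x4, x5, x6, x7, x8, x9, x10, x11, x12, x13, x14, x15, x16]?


Koszul resolution: beta_i(k)=C(n,i), n=16
C(16,5)=4368, C(16,6)=8008
Sum=12376


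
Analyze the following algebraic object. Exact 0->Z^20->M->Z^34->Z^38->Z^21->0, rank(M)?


Alt sum=0:
(-1)^0*20 + (-1)^1*? + (-1)^2*34 + (-1)^3*38 + (-1)^4*21=0
rank(M)=37


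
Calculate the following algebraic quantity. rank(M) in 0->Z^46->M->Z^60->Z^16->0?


Alt sum=0:
(-1)^0*46 + (-1)^1*? + (-1)^2*60 + (-1)^3*16=0
rank(M)=90


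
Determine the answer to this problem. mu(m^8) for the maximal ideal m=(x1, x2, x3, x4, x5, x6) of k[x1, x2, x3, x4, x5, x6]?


Graded Nakayama: mu(m^d) = dim_k (m^d/m^(d+1)) = #degree-8 monomials in 6 vars
C(n+d-1,d)=C(13,8)=1287


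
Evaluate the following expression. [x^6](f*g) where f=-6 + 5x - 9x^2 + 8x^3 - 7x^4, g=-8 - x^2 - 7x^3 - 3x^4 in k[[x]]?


[x^6] = sum a_i*b_j, i+j=6
  -9*-3=27
  8*-7=-56
  -7*-1=7
Sum=-22


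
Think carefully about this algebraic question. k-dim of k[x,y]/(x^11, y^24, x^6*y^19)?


k[x,y]/I, I = (x^11, y^24, x^6*y^19)
Rect: 11x24=264. Corner: (11-6)x(24-19)=25.
dim = 264-25 = 239


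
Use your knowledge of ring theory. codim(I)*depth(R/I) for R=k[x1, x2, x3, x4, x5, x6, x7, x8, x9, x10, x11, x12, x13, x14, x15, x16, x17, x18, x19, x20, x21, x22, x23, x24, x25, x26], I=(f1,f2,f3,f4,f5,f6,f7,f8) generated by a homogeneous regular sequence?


codim=8, depth=dim(R/I)=26-8=18
Product=8*18=144


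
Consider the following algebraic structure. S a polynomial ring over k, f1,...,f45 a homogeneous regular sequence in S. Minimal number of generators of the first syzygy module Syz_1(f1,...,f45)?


Regular sequence => Koszul complex is the minimal free resolution.
Syz_1 minimally generated by Koszul relations f_i*e_j - f_j*e_i (i<j): mu(Syz_1) = beta_2 = C(m,2) = m(m-1)/2
m=45
45*44/2 = 990


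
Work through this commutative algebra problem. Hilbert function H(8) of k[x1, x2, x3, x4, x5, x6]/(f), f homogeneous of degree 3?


C(13,5)-C(10,5)=1287-252=1035


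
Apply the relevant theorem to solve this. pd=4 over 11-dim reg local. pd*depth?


pd+depth=11
depth=11-4=7
pd*depth=4*7=28


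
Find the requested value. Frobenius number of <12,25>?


gcd(12,25)=1 => F=ab-a-b=12*25-12-25=300-37=263


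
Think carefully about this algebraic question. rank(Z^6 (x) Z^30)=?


rank(M(x)N) = rank(M)*rank(N)
6*30 = 180


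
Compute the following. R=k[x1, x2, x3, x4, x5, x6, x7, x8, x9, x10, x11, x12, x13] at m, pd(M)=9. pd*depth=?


pd+depth=13
depth=13-9=4
pd*depth=9*4=36


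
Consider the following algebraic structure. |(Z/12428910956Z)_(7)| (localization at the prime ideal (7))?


7-primary part: 12428910956=7^10*44
Size=7^10=282475249


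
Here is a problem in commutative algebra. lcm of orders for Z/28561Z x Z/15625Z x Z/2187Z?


Exponent = lcm of the cyclic orders; pairwise coprime => product.
13^4*5^6*3^7=28561*15625*2187=975982921875


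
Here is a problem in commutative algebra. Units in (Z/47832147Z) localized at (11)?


Local ring = Z/1771561Z.
phi(1771561) = 11^5*(11-1) = 1610510


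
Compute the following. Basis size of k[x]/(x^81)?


Basis: 1,x,...,x^80
dim=81


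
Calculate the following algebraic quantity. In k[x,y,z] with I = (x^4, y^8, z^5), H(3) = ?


Need i<4, j<8, k<5 with i+j+k=3.
For each i, j ranges over max(0,3-i-4)..min(7,3-i):
  i=0: j in [0,3] -> 4
  i=1: j in [0,2] -> 3
  i=2: j in [0,1] -> 2
  i=3: j in [0,0] -> 1
H(3) = 4+3+2+1 = 10


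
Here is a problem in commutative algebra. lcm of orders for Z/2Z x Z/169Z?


Exponent = lcm of the cyclic orders; pairwise coprime => product.
2^1*13^2=2*169=338


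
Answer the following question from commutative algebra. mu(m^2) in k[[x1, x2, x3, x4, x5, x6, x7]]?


C(n+d-1,d)=C(8,2)=28


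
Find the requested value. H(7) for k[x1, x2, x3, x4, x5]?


C(d+n-1,n-1)=C(11,4)=330


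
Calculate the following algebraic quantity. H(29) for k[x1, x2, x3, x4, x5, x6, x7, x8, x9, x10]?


C(d+n-1,n-1)=C(38,9)=163011640


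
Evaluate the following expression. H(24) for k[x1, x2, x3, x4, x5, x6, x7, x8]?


C(d+n-1,n-1)=C(31,7)=2629575


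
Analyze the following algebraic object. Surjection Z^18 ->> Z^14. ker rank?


rank(ker) = 18-14 = 4


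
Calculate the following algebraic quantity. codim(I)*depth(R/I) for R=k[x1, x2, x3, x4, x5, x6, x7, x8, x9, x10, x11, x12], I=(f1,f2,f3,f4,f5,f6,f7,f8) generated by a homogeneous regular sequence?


codim=8, depth=dim(R/I)=12-8=4
Product=8*4=32


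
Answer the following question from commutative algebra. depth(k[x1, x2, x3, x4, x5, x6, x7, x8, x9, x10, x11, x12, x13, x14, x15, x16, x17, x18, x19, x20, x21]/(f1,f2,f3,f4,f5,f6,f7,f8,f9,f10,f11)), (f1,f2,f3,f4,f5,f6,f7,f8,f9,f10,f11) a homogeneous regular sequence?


depth(R)=21
depth(R/I)=21-11=10


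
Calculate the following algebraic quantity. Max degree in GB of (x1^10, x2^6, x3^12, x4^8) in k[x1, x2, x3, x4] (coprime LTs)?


Pure powers, coprime LTs => already GB.
Degrees: 10, 6, 12, 8
Max=12


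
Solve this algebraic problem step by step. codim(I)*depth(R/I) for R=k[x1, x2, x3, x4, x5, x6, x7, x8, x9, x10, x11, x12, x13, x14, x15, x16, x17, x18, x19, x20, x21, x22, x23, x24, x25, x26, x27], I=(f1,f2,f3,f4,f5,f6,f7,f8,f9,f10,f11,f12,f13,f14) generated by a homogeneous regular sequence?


codim=14, depth=dim(R/I)=27-14=13
Product=14*13=182


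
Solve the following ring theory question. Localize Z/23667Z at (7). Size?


7-primary part: 23667=7^3*69
Size=7^3=343


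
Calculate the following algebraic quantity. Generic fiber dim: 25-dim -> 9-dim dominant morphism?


dim(fiber)=dim(X)-dim(Y)=25-9=16


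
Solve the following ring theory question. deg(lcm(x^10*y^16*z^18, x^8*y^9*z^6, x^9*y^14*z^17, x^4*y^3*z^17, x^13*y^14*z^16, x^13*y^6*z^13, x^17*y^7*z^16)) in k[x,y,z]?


lcm = componentwise max:
x: max(10,8,9,4,13,13,17)=17
y: max(16,9,14,3,14,6,7)=16
z: max(18,6,17,17,16,13,16)=18
Total=17+16+18=51


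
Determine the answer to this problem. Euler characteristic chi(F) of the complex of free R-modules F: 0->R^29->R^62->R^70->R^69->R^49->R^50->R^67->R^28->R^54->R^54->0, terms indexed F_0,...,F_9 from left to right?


chi = sum (-1)^i * rank:
(-1)^0*29=29
(-1)^1*62=-62
(-1)^2*70=70
(-1)^3*69=-69
(-1)^4*49=49
(-1)^5*50=-50
(-1)^6*67=67
(-1)^7*28=-28
(-1)^8*54=54
(-1)^9*54=-54
chi=6


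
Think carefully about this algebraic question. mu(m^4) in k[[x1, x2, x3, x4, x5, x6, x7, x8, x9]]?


C(n+d-1,d)=C(12,4)=495


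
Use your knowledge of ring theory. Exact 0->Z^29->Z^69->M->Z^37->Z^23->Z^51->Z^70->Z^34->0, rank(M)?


Alt sum=0:
(-1)^0*29 + (-1)^1*69 + (-1)^2*? + (-1)^3*37 + (-1)^4*23 + (-1)^5*51 + (-1)^6*70 + (-1)^7*34=0
rank(M)=69


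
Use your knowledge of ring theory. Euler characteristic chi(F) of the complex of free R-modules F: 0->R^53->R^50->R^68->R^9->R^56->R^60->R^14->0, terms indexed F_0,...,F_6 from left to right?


chi = sum (-1)^i * rank:
(-1)^0*53=53
(-1)^1*50=-50
(-1)^2*68=68
(-1)^3*9=-9
(-1)^4*56=56
(-1)^5*60=-60
(-1)^6*14=14
chi=72


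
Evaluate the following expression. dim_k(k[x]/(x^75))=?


Basis: 1,x,...,x^74
dim=75


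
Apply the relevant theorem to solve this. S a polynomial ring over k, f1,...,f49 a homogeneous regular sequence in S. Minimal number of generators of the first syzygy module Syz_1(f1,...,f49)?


Regular sequence => Koszul complex is the minimal free resolution.
Syz_1 minimally generated by Koszul relations f_i*e_j - f_j*e_i (i<j): mu(Syz_1) = beta_2 = C(m,2) = m(m-1)/2
m=49
49*48/2 = 1176


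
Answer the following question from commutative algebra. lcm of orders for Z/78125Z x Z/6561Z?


Exponent = lcm of the cyclic orders; pairwise coprime => product.
5^7*3^8=78125*6561=512578125


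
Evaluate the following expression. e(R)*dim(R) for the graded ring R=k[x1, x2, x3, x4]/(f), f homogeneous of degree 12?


e(R)=deg(f)=12, dim(R)=4-1=3
e*dim=12*3=36


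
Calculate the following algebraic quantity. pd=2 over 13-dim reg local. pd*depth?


pd+depth=13
depth=13-2=11
pd*depth=2*11=22


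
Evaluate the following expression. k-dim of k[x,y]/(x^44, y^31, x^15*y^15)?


k[x,y]/I, I = (x^44, y^31, x^15*y^15)
Rect: 44x31=1364. Corner: (44-15)x(31-15)=464.
dim = 1364-464 = 900


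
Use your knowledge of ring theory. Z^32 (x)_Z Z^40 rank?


rank(M(x)N) = rank(M)*rank(N)
32*40 = 1280


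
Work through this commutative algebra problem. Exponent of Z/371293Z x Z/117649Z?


Exponent = lcm of the cyclic orders; pairwise coprime => product.
13^5*7^6=371293*117649=43682250157


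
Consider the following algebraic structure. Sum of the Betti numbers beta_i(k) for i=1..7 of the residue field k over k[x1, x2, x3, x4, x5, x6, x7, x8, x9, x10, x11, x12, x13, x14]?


Koszul resolution: beta_i(k)=C(n,i), n=14
C(14,1)=14, C(14,2)=91, C(14,3)=364, C(14,4)=1001, C(14,5)=2002, C(14,6)=3003, C(14,7)=3432
Sum=9907


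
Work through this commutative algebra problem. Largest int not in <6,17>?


gcd(6,17)=1 => F=ab-a-b=6*17-6-17=102-23=79


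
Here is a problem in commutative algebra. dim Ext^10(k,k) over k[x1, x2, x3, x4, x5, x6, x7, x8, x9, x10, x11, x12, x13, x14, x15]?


C(n,i)=C(15,10)=3003


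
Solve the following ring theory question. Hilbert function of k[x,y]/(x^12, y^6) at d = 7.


k[x,y], I = (x^12, y^6), d = 7
Need i < 12 and d-i < 6.
Range: 2 <= i <= 7.
H(7) = 6


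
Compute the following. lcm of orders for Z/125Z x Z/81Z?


Exponent = lcm of the cyclic orders; pairwise coprime => product.
5^3*3^4=125*81=10125


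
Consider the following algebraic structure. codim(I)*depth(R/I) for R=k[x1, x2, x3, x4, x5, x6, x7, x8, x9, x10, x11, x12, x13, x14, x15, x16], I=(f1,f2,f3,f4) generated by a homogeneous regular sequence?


codim=4, depth=dim(R/I)=16-4=12
Product=4*12=48


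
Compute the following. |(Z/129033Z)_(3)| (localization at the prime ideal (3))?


3-primary part: 129033=3^7*59
Size=3^7=2187


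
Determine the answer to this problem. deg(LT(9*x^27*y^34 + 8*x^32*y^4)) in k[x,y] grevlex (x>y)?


LT: 9*x^27*y^34
deg_x=27, deg_y=34
Total=27+34=61


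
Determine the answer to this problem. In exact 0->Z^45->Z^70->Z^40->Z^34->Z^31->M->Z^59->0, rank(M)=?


Alt sum=0:
(-1)^0*45 + (-1)^1*70 + (-1)^2*40 + (-1)^3*34 + (-1)^4*31 + (-1)^5*? + (-1)^6*59=0
rank(M)=71


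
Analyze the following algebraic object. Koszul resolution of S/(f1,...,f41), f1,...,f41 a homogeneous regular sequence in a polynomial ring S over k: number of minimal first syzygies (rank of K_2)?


Regular sequence => Koszul complex is the minimal free resolution.
Syz_1 minimally generated by Koszul relations f_i*e_j - f_j*e_i (i<j): mu(Syz_1) = beta_2 = C(m,2) = m(m-1)/2
m=41
41*40/2 = 820


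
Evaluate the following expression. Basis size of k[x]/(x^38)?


Basis: 1,x,...,x^37
dim=38


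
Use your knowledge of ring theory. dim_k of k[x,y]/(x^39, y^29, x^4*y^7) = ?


k[x,y]/I, I = (x^39, y^29, x^4*y^7)
Rect: 39x29=1131. Corner: (39-4)x(29-7)=770.
dim = 1131-770 = 361


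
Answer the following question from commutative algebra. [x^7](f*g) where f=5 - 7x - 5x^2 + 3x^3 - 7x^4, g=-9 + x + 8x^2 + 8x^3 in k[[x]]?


[x^7] = sum a_i*b_j, i+j=7
  -7*8=-56
Sum=-56


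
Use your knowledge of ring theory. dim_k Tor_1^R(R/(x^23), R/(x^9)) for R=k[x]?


Tor_1(R/I,R/J)=(I cap J)/IJ=(x^23)/(x^32)
dim=32-23=min(23,9)=9


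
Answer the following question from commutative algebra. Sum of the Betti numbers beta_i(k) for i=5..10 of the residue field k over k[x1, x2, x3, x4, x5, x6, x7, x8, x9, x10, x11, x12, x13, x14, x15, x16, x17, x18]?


Koszul resolution: beta_i(k)=C(n,i), n=18
C(18,5)=8568, C(18,6)=18564, C(18,7)=31824, C(18,8)=43758, C(18,9)=48620, C(18,10)=43758
Sum=195092


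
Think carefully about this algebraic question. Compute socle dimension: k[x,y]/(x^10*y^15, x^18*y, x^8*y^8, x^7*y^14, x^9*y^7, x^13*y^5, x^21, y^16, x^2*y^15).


Socle = ann(m) = span of standard monomials u with x*u, y*u in I (staircase corners).
Redundant generators: x^10*y^15
Minimal generators: x^21, x^18*y, x^13*y^5, x^9*y^7, x^8*y^8, x^7*y^14, x^2*y^15, y^16
Corners: xy^15, x^6y^14, x^7y^13, x^8y^7, x^12y^6, x^17y^4, x^20
Socle dim=7


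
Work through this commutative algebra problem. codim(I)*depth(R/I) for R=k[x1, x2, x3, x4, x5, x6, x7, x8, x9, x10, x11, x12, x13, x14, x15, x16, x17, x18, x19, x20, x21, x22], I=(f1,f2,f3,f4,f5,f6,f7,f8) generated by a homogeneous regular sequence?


codim=8, depth=dim(R/I)=22-8=14
Product=8*14=112


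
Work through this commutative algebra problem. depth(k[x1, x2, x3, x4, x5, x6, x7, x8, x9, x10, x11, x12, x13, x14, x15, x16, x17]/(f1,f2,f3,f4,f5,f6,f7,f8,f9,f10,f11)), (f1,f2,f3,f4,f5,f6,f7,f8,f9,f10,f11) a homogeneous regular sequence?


depth(R)=17
depth(R/I)=17-11=6


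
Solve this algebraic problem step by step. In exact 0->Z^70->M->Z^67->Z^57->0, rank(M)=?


Alt sum=0:
(-1)^0*70 + (-1)^1*? + (-1)^2*67 + (-1)^3*57=0
rank(M)=80


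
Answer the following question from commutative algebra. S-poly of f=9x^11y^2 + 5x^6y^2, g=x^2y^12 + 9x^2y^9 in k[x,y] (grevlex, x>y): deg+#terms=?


LT(f)=9x^11y^2, LT(g)=x^2y^12
lcm(LM)=x^11y^12
S(f,g) (scaled by 9 to clear denominators) = y^10*f - 9x^9*g = -81x^11y^9 + 5x^6y^12
2 terms, deg 20.
20+2=22


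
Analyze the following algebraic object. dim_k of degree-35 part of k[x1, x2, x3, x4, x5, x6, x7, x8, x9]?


C(d+n-1,n-1)=C(43,8)=145008513


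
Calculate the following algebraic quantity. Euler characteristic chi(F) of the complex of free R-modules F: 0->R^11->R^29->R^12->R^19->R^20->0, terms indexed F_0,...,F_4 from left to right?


chi = sum (-1)^i * rank:
(-1)^0*11=11
(-1)^1*29=-29
(-1)^2*12=12
(-1)^3*19=-19
(-1)^4*20=20
chi=-5
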